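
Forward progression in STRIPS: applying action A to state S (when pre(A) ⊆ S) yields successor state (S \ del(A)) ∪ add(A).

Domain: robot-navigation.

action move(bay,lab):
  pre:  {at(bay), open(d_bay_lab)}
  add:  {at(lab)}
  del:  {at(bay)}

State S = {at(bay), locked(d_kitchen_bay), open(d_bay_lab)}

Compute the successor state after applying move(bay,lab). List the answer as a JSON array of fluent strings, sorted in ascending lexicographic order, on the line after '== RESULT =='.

Progress:
  pre ⊆ S: {at(bay), open(d_bay_lab)} ⊆ S  — applicable
  S \ del = {locked(d_kitchen_bay), open(d_bay_lab)}
  ∪ add   = {at(lab), locked(d_kitchen_bay), open(d_bay_lab)}

== RESULT ==
["at(lab)", "locked(d_kitchen_bay)", "open(d_bay_lab)"]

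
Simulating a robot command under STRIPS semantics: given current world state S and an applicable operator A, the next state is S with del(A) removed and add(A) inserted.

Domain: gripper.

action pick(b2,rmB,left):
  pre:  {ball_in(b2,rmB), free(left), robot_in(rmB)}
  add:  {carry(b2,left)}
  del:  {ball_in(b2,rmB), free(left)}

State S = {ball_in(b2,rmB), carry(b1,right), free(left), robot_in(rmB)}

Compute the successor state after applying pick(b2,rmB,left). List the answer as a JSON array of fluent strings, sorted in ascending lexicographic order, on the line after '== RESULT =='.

Progress:
  pre ⊆ S: {ball_in(b2,rmB), free(left), robot_in(rmB)} ⊆ S  — applicable
  S \ del = {carry(b1,right), robot_in(rmB)}
  ∪ add   = {carry(b1,right), carry(b2,left), robot_in(rmB)}

== RESULT ==
["carry(b1,right)", "carry(b2,left)", "robot_in(rmB)"]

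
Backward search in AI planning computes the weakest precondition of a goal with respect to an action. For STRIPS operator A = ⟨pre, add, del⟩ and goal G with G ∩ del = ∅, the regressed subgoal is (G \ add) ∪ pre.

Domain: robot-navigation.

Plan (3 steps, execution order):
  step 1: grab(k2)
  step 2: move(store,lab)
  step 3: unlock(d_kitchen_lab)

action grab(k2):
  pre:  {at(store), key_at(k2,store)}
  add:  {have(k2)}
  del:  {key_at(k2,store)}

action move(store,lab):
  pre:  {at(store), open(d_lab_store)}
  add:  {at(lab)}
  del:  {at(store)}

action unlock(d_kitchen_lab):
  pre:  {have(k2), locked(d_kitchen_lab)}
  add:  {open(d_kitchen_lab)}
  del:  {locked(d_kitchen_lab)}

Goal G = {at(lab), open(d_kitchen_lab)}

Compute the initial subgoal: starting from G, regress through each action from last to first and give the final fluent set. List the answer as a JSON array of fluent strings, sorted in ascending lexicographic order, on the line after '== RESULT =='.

Work backward from the goal:
  through step 3 (unlock(d_kitchen_lab)): drop {open(d_kitchen_lab)}, keep {at(lab)}, require {have(k2), locked(d_kitchen_lab)}
    → {at(lab), have(k2), locked(d_kitchen_lab)}
  through step 2 (move(store,lab)): drop {at(lab)}, keep {have(k2), locked(d_kitchen_lab)}, require {at(store), open(d_lab_store)}
    → {at(store), have(k2), locked(d_kitchen_lab), open(d_lab_store)}
  through step 1 (grab(k2)): drop {have(k2)}, keep {at(store), locked(d_kitchen_lab), open(d_lab_store)}, require {at(store), key_at(k2,store)}
    → {at(store), key_at(k2,store), locked(d_kitchen_lab), open(d_lab_store)}

== RESULT ==
["at(store)", "key_at(k2,store)", "locked(d_kitchen_lab)", "open(d_lab_store)"]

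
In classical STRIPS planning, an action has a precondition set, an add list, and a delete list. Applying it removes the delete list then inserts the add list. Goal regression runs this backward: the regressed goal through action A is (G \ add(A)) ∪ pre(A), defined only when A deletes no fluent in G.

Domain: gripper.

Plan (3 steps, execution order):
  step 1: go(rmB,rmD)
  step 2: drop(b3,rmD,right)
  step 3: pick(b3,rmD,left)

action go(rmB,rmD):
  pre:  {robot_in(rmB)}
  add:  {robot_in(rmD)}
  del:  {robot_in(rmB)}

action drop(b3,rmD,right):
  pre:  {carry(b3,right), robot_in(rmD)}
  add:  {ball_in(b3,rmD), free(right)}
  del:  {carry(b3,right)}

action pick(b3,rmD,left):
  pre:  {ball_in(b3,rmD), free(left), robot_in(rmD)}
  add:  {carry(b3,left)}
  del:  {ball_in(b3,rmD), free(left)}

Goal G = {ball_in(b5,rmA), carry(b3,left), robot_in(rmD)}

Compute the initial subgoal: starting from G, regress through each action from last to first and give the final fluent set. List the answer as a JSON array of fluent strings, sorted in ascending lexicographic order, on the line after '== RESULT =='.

Work backward from the goal:
  through step 3 (pick(b3,rmD,left)): drop {carry(b3,left)}, keep {ball_in(b5,rmA), robot_in(rmD)}, require {ball_in(b3,rmD), free(left), robot_in(rmD)}
    → {ball_in(b3,rmD), ball_in(b5,rmA), free(left), robot_in(rmD)}
  through step 2 (drop(b3,rmD,right)): drop {ball_in(b3,rmD)}, keep {ball_in(b5,rmA), free(left), robot_in(rmD)}, require {carry(b3,right), robot_in(rmD)}
    → {ball_in(b5,rmA), carry(b3,right), free(left), robot_in(rmD)}
  through step 1 (go(rmB,rmD)): drop {robot_in(rmD)}, keep {ball_in(b5,rmA), carry(b3,right), free(left)}, require {robot_in(rmB)}
    → {ball_in(b5,rmA), carry(b3,right), free(left), robot_in(rmB)}

== RESULT ==
["ball_in(b5,rmA)", "carry(b3,right)", "free(left)", "robot_in(rmB)"]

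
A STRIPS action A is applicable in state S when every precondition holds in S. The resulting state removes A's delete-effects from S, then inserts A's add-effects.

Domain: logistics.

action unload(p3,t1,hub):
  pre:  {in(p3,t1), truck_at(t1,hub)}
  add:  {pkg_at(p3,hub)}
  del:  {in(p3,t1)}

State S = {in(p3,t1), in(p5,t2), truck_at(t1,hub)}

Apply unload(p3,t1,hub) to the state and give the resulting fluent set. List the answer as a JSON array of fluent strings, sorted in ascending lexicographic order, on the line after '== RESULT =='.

Progress:
  pre ⊆ S: {in(p3,t1), truck_at(t1,hub)} ⊆ S  — applicable
  S \ del = {in(p5,t2), truck_at(t1,hub)}
  ∪ add   = {in(p5,t2), pkg_at(p3,hub), truck_at(t1,hub)}

== RESULT ==
["in(p5,t2)", "pkg_at(p3,hub)", "truck_at(t1,hub)"]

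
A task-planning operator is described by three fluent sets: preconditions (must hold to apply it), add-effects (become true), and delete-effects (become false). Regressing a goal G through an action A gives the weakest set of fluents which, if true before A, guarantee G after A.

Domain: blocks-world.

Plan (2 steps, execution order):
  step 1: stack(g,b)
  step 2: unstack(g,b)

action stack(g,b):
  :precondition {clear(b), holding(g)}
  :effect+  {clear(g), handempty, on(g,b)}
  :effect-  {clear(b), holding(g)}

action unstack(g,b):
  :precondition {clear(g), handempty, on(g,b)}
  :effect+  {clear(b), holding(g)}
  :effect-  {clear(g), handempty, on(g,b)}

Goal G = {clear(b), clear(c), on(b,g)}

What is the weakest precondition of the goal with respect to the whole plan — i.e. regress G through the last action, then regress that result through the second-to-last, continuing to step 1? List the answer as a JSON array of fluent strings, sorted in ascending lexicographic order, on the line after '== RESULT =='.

Work backward from the goal:
  through step 2 (unstack(g,b)): drop {clear(b)}, keep {clear(c), on(b,g)}, require {clear(g), handempty, on(g,b)}
    → {clear(c), clear(g), handempty, on(b,g), on(g,b)}
  through step 1 (stack(g,b)): drop {clear(g), handempty, on(g,b)}, keep {clear(c), on(b,g)}, require {clear(b), holding(g)}
    → {clear(b), clear(c), holding(g), on(b,g)}

== RESULT ==
["clear(b)", "clear(c)", "holding(g)", "on(b,g)"]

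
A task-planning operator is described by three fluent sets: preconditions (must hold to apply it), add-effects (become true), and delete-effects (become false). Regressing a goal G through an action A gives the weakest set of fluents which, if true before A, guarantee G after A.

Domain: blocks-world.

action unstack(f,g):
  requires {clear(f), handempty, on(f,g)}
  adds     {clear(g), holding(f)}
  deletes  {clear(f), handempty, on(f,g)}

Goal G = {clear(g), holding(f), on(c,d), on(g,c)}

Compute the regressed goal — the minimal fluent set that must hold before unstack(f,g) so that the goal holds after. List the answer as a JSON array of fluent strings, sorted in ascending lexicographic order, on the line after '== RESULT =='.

Regress:
  G ∩ del = {}  (empty — regression defined)
  G \ add = {clear(g), holding(f), on(c,d), on(g,c)} \ {clear(g), holding(f)} = {on(c,d), on(g,c)}
  ∪ pre   = {on(c,d), on(g,c)} ∪ {clear(f), handempty, on(f,g)}
          = {clear(f), handempty, on(c,d), on(f,g), on(g,c)}

== RESULT ==
["clear(f)", "handempty", "on(c,d)", "on(f,g)", "on(g,c)"]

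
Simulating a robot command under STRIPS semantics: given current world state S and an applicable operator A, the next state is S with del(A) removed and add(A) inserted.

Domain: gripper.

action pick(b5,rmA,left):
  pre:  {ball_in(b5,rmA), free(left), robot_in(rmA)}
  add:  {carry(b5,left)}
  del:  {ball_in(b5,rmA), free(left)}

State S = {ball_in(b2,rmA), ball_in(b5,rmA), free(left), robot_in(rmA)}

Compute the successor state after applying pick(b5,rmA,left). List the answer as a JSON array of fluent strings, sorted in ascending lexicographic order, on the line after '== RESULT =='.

Progress:
  pre ⊆ S: {ball_in(b5,rmA), free(left), robot_in(rmA)} ⊆ S  — applicable
  S \ del = {ball_in(b2,rmA), robot_in(rmA)}
  ∪ add   = {ball_in(b2,rmA), carry(b5,left), robot_in(rmA)}

== RESULT ==
["ball_in(b2,rmA)", "carry(b5,left)", "robot_in(rmA)"]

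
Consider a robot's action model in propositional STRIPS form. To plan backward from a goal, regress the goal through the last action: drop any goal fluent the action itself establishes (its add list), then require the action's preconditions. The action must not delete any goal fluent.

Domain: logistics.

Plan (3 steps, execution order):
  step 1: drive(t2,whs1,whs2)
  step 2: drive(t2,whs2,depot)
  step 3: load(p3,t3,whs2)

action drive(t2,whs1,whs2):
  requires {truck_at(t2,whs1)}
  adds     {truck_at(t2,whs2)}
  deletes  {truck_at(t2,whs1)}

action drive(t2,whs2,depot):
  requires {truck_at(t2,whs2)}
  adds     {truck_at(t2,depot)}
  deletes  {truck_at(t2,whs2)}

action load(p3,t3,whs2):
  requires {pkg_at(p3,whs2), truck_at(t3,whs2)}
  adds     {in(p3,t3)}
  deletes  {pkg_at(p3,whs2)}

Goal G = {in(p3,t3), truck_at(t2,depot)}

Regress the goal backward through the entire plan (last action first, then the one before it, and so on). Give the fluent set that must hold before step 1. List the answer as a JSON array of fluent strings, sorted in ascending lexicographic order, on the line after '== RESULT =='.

Work backward from the goal:
  through step 3 (load(p3,t3,whs2)): drop {in(p3,t3)}, keep {truck_at(t2,depot)}, require {pkg_at(p3,whs2), truck_at(t3,whs2)}
    → {pkg_at(p3,whs2), truck_at(t2,depot), truck_at(t3,whs2)}
  through step 2 (drive(t2,whs2,depot)): drop {truck_at(t2,depot)}, keep {pkg_at(p3,whs2), truck_at(t3,whs2)}, require {truck_at(t2,whs2)}
    → {pkg_at(p3,whs2), truck_at(t2,whs2), truck_at(t3,whs2)}
  through step 1 (drive(t2,whs1,whs2)): drop {truck_at(t2,whs2)}, keep {pkg_at(p3,whs2), truck_at(t3,whs2)}, require {truck_at(t2,whs1)}
    → {pkg_at(p3,whs2), truck_at(t2,whs1), truck_at(t3,whs2)}

== RESULT ==
["pkg_at(p3,whs2)", "truck_at(t2,whs1)", "truck_at(t3,whs2)"]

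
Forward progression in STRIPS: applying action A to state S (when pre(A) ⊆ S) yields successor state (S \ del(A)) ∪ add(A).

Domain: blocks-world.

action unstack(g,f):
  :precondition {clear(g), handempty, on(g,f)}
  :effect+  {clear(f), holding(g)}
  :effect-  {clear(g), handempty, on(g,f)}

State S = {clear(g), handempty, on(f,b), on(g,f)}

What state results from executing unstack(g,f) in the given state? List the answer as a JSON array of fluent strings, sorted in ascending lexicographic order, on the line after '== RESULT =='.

Compute (S \ del) ∪ add:
  pre ⊆ S: {clear(g), handempty, on(g,f)} ⊆ S  — applicable
  S \ del = {on(f,b)}
  ∪ add   = {clear(f), holding(g), on(f,b)}

== RESULT ==
["clear(f)", "holding(g)", "on(f,b)"]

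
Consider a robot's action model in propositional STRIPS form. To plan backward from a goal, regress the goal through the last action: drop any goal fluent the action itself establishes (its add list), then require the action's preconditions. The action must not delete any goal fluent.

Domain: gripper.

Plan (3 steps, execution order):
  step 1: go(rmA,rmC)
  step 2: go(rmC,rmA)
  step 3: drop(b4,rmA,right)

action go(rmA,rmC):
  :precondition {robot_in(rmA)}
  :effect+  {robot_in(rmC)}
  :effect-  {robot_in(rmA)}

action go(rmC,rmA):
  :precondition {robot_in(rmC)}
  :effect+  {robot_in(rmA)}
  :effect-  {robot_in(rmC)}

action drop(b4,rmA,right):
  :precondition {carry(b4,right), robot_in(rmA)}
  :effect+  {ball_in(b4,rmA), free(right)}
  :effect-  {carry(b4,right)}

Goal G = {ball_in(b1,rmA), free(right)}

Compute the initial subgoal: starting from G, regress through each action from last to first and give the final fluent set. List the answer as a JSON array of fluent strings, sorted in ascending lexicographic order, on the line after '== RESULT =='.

Work backward from the goal:
  through step 3 (drop(b4,rmA,right)): drop {free(right)}, keep {ball_in(b1,rmA)}, require {carry(b4,right), robot_in(rmA)}
    → {ball_in(b1,rmA), carry(b4,right), robot_in(rmA)}
  through step 2 (go(rmC,rmA)): drop {robot_in(rmA)}, keep {ball_in(b1,rmA), carry(b4,right)}, require {robot_in(rmC)}
    → {ball_in(b1,rmA), carry(b4,right), robot_in(rmC)}
  through step 1 (go(rmA,rmC)): drop {robot_in(rmC)}, keep {ball_in(b1,rmA), carry(b4,right)}, require {robot_in(rmA)}
    → {ball_in(b1,rmA), carry(b4,right), robot_in(rmA)}

== RESULT ==
["ball_in(b1,rmA)", "carry(b4,right)", "robot_in(rmA)"]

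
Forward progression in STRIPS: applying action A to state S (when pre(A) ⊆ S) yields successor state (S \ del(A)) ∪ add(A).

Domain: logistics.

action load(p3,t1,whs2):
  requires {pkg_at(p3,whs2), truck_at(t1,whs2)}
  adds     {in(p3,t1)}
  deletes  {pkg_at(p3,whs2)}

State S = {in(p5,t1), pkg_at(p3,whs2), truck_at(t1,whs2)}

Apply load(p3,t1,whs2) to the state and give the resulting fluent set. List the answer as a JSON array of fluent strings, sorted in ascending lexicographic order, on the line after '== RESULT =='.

Progress:
  pre ⊆ S: {pkg_at(p3,whs2), truck_at(t1,whs2)} ⊆ S  — applicable
  S \ del = {in(p5,t1), truck_at(t1,whs2)}
  ∪ add   = {in(p3,t1), in(p5,t1), truck_at(t1,whs2)}

== RESULT ==
["in(p3,t1)", "in(p5,t1)", "truck_at(t1,whs2)"]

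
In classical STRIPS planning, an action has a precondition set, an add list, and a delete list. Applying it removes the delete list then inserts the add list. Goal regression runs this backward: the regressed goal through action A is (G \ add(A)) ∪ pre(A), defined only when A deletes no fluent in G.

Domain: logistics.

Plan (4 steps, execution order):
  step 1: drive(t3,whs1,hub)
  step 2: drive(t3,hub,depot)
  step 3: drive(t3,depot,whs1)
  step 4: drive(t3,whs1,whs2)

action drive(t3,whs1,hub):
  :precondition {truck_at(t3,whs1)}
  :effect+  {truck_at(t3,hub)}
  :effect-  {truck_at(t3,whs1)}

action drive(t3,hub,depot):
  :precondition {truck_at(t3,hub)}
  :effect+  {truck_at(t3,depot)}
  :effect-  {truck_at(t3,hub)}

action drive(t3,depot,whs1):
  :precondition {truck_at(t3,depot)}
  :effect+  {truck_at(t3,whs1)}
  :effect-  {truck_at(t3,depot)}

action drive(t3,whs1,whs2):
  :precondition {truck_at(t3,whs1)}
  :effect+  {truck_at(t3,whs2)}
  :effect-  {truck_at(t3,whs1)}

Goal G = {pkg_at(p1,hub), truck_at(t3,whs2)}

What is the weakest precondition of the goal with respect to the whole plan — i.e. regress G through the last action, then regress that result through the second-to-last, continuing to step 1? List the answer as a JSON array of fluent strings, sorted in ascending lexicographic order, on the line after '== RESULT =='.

Work backward from the goal:
  through step 4 (drive(t3,whs1,whs2)): drop {truck_at(t3,whs2)}, keep {pkg_at(p1,hub)}, require {truck_at(t3,whs1)}
    → {pkg_at(p1,hub), truck_at(t3,whs1)}
  through step 3 (drive(t3,depot,whs1)): drop {truck_at(t3,whs1)}, keep {pkg_at(p1,hub)}, require {truck_at(t3,depot)}
    → {pkg_at(p1,hub), truck_at(t3,depot)}
  through step 2 (drive(t3,hub,depot)): drop {truck_at(t3,depot)}, keep {pkg_at(p1,hub)}, require {truck_at(t3,hub)}
    → {pkg_at(p1,hub), truck_at(t3,hub)}
  through step 1 (drive(t3,whs1,hub)): drop {truck_at(t3,hub)}, keep {pkg_at(p1,hub)}, require {truck_at(t3,whs1)}
    → {pkg_at(p1,hub), truck_at(t3,whs1)}

== RESULT ==
["pkg_at(p1,hub)", "truck_at(t3,whs1)"]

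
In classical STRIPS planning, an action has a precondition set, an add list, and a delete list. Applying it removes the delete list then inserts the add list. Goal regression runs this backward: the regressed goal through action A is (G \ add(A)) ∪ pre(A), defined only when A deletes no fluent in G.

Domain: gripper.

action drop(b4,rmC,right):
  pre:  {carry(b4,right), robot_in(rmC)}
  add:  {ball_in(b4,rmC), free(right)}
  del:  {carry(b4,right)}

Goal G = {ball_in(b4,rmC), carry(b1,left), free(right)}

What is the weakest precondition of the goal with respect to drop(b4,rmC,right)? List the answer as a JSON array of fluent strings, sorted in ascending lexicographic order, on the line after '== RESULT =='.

Regress:
  G ∩ del = {}  (empty — regression defined)
  G \ add = {ball_in(b4,rmC), carry(b1,left), free(right)} \ {ball_in(b4,rmC), free(right)} = {carry(b1,left)}
  ∪ pre   = {carry(b1,left)} ∪ {carry(b4,right), robot_in(rmC)}
          = {carry(b1,left), carry(b4,right), robot_in(rmC)}

== RESULT ==
["carry(b1,left)", "carry(b4,right)", "robot_in(rmC)"]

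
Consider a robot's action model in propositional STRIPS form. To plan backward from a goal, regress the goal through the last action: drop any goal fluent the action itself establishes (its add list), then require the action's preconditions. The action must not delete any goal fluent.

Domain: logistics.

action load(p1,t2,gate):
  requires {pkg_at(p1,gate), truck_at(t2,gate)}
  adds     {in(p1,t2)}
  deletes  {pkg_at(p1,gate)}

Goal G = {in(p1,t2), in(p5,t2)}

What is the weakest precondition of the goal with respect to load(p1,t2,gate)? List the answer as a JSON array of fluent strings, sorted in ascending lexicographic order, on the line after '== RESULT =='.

Compute (G \ add) ∪ pre:
  G ∩ del = {}  (empty — regression defined)
  G \ add = {in(p1,t2), in(p5,t2)} \ {in(p1,t2)} = {in(p5,t2)}
  ∪ pre   = {in(p5,t2)} ∪ {pkg_at(p1,gate), truck_at(t2,gate)}
          = {in(p5,t2), pkg_at(p1,gate), truck_at(t2,gate)}

== RESULT ==
["in(p5,t2)", "pkg_at(p1,gate)", "truck_at(t2,gate)"]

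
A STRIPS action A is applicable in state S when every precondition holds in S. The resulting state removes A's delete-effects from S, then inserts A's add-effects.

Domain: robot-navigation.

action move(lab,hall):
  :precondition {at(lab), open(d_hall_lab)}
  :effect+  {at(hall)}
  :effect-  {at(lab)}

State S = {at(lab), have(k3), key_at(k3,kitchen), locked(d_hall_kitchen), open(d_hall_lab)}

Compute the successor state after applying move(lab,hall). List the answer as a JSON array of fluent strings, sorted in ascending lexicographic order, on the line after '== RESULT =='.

Compute (S \ del) ∪ add:
  pre ⊆ S: {at(lab), open(d_hall_lab)} ⊆ S  — applicable
  S \ del = {have(k3), key_at(k3,kitchen), locked(d_hall_kitchen), open(d_hall_lab)}
  ∪ add   = {at(hall), have(k3), key_at(k3,kitchen), locked(d_hall_kitchen), open(d_hall_lab)}

== RESULT ==
["at(hall)", "have(k3)", "key_at(k3,kitchen)", "locked(d_hall_kitchen)", "open(d_hall_lab)"]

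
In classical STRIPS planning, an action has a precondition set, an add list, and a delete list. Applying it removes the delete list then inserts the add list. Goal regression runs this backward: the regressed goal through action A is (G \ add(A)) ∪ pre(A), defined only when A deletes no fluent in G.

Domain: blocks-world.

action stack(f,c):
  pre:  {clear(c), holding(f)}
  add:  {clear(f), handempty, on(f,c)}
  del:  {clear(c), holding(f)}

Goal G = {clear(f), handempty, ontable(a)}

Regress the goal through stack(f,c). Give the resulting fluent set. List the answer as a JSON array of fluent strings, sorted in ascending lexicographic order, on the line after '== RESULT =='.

Compute (G \ add) ∪ pre:
  G ∩ del = {}  (empty — regression defined)
  G \ add = {clear(f), handempty, ontable(a)} \ {clear(f), handempty, on(f,c)} = {ontable(a)}
  ∪ pre   = {ontable(a)} ∪ {clear(c), holding(f)}
          = {clear(c), holding(f), ontable(a)}

== RESULT ==
["clear(c)", "holding(f)", "ontable(a)"]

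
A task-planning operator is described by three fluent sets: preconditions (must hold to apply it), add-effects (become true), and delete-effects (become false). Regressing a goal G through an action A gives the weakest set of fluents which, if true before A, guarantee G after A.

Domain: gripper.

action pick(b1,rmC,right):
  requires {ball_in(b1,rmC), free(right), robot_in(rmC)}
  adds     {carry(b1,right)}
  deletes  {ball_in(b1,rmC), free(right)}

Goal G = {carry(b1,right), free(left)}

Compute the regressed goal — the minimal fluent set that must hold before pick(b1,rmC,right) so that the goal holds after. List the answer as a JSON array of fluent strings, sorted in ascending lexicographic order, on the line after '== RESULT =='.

Compute (G \ add) ∪ pre:
  G ∩ del = {}  (empty — regression defined)
  G \ add = {carry(b1,right), free(left)} \ {carry(b1,right)} = {free(left)}
  ∪ pre   = {free(left)} ∪ {ball_in(b1,rmC), free(right), robot_in(rmC)}
          = {ball_in(b1,rmC), free(left), free(right), robot_in(rmC)}

== RESULT ==
["ball_in(b1,rmC)", "free(left)", "free(right)", "robot_in(rmC)"]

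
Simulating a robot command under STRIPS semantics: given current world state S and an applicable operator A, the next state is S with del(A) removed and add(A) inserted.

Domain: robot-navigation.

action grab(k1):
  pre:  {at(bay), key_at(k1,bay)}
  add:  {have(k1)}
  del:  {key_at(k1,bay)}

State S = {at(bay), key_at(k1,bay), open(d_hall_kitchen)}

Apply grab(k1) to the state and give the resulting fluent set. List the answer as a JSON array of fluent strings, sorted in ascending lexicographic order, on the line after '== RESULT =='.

Progress:
  pre ⊆ S: {at(bay), key_at(k1,bay)} ⊆ S  — applicable
  S \ del = {at(bay), open(d_hall_kitchen)}
  ∪ add   = {at(bay), have(k1), open(d_hall_kitchen)}

== RESULT ==
["at(bay)", "have(k1)", "open(d_hall_kitchen)"]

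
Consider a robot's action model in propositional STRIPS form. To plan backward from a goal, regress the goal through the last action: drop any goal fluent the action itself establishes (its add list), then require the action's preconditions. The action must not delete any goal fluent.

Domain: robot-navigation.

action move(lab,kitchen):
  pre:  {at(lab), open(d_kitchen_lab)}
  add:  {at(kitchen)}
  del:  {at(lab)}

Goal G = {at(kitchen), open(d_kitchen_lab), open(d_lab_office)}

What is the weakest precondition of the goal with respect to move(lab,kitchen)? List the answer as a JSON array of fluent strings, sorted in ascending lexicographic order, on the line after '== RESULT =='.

Compute (G \ add) ∪ pre:
  G ∩ del = {}  (empty — regression defined)
  G \ add = {at(kitchen), open(d_kitchen_lab), open(d_lab_office)} \ {at(kitchen)} = {open(d_kitchen_lab), open(d_lab_office)}
  ∪ pre   = {open(d_kitchen_lab), open(d_lab_office)} ∪ {at(lab), open(d_kitchen_lab)}
          = {at(lab), open(d_kitchen_lab), open(d_lab_office)}

== RESULT ==
["at(lab)", "open(d_kitchen_lab)", "open(d_lab_office)"]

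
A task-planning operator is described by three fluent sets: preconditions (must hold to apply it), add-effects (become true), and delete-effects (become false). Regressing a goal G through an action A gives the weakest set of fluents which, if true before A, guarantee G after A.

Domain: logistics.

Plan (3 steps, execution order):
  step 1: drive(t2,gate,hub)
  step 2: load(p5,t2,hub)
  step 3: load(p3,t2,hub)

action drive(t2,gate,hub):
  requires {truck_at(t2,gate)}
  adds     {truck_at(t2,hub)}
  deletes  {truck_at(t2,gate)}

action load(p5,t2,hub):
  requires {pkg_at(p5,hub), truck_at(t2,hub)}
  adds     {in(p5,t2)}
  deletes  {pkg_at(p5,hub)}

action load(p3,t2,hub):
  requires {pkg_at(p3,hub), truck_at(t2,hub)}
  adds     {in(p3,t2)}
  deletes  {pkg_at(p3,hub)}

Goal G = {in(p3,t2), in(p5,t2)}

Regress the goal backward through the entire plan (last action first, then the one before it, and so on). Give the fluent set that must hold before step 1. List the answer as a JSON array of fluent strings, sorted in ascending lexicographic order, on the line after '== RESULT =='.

Regress step by step:
  through step 3 (load(p3,t2,hub)): drop {in(p3,t2)}, keep {in(p5,t2)}, require {pkg_at(p3,hub), truck_at(t2,hub)}
    → {in(p5,t2), pkg_at(p3,hub), truck_at(t2,hub)}
  through step 2 (load(p5,t2,hub)): drop {in(p5,t2)}, keep {pkg_at(p3,hub), truck_at(t2,hub)}, require {pkg_at(p5,hub), truck_at(t2,hub)}
    → {pkg_at(p3,hub), pkg_at(p5,hub), truck_at(t2,hub)}
  through step 1 (drive(t2,gate,hub)): drop {truck_at(t2,hub)}, keep {pkg_at(p3,hub), pkg_at(p5,hub)}, require {truck_at(t2,gate)}
    → {pkg_at(p3,hub), pkg_at(p5,hub), truck_at(t2,gate)}

== RESULT ==
["pkg_at(p3,hub)", "pkg_at(p5,hub)", "truck_at(t2,gate)"]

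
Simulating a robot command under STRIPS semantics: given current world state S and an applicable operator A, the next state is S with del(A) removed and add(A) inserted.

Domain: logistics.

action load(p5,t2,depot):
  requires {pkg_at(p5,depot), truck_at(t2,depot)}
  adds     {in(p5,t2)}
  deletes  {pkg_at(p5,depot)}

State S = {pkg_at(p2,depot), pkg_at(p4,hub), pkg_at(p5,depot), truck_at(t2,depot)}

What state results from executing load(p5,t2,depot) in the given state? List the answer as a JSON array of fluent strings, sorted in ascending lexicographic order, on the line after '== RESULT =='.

Progress:
  pre ⊆ S: {pkg_at(p5,depot), truck_at(t2,depot)} ⊆ S  — applicable
  S \ del = {pkg_at(p2,depot), pkg_at(p4,hub), truck_at(t2,depot)}
  ∪ add   = {in(p5,t2), pkg_at(p2,depot), pkg_at(p4,hub), truck_at(t2,depot)}

== RESULT ==
["in(p5,t2)", "pkg_at(p2,depot)", "pkg_at(p4,hub)", "truck_at(t2,depot)"]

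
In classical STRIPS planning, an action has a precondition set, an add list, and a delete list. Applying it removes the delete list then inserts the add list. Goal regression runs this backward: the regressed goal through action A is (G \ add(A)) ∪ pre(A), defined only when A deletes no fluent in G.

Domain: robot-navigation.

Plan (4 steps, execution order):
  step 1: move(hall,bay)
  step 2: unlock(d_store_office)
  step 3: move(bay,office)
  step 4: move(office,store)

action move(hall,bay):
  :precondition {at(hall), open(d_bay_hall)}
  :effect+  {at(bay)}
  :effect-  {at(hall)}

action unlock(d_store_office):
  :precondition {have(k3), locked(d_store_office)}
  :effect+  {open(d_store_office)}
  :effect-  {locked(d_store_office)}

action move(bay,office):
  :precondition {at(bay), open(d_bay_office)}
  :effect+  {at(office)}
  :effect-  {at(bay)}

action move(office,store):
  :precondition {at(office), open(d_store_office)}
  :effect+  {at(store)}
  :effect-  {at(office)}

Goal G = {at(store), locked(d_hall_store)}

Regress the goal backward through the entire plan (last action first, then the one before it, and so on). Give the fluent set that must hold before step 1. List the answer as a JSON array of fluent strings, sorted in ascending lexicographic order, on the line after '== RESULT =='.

Work backward from the goal:
  through step 4 (move(office,store)): drop {at(store)}, keep {locked(d_hall_store)}, require {at(office), open(d_store_office)}
    → {at(office), locked(d_hall_store), open(d_store_office)}
  through step 3 (move(bay,office)): drop {at(office)}, keep {locked(d_hall_store), open(d_store_office)}, require {at(bay), open(d_bay_office)}
    → {at(bay), locked(d_hall_store), open(d_bay_office), open(d_store_office)}
  through step 2 (unlock(d_store_office)): drop {open(d_store_office)}, keep {at(bay), locked(d_hall_store), open(d_bay_office)}, require {have(k3), locked(d_store_office)}
    → {at(bay), have(k3), locked(d_hall_store), locked(d_store_office), open(d_bay_office)}
  through step 1 (move(hall,bay)): drop {at(bay)}, keep {have(k3), locked(d_hall_store), locked(d_store_office), open(d_bay_office)}, require {at(hall), open(d_bay_hall)}
    → {at(hall), have(k3), locked(d_hall_store), locked(d_store_office), open(d_bay_hall), open(d_bay_office)}

== RESULT ==
["at(hall)", "have(k3)", "locked(d_hall_store)", "locked(d_store_office)", "open(d_bay_hall)", "open(d_bay_office)"]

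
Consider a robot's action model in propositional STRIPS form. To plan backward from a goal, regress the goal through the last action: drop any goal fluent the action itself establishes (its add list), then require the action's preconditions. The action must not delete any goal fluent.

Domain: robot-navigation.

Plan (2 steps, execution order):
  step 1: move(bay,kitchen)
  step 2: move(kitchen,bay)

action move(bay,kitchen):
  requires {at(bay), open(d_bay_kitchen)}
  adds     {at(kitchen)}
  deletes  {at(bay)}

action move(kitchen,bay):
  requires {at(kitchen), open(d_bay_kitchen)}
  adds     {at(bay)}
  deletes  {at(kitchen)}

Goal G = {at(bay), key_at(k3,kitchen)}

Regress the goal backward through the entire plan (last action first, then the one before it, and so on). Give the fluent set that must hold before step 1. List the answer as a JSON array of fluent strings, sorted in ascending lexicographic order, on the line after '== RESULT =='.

Regress step by step:
  through step 2 (move(kitchen,bay)): drop {at(bay)}, keep {key_at(k3,kitchen)}, require {at(kitchen), open(d_bay_kitchen)}
    → {at(kitchen), key_at(k3,kitchen), open(d_bay_kitchen)}
  through step 1 (move(bay,kitchen)): drop {at(kitchen)}, keep {key_at(k3,kitchen), open(d_bay_kitchen)}, require {at(bay), open(d_bay_kitchen)}
    → {at(bay), key_at(k3,kitchen), open(d_bay_kitchen)}

== RESULT ==
["at(bay)", "key_at(k3,kitchen)", "open(d_bay_kitchen)"]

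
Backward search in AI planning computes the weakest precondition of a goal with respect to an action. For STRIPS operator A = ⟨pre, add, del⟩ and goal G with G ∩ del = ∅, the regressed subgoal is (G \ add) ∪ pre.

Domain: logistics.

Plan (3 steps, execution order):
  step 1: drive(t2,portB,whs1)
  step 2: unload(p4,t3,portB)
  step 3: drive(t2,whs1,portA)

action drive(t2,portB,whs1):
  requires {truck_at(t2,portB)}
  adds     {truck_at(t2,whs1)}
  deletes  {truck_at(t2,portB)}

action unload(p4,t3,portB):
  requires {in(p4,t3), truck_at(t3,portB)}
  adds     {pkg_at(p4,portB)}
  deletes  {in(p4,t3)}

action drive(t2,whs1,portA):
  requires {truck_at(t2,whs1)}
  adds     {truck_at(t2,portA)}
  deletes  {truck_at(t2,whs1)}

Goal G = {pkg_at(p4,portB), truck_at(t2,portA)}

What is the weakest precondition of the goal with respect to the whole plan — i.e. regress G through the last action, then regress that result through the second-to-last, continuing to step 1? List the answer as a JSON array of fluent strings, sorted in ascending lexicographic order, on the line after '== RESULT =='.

Regress step by step:
  through step 3 (drive(t2,whs1,portA)): drop {truck_at(t2,portA)}, keep {pkg_at(p4,portB)}, require {truck_at(t2,whs1)}
    → {pkg_at(p4,portB), truck_at(t2,whs1)}
  through step 2 (unload(p4,t3,portB)): drop {pkg_at(p4,portB)}, keep {truck_at(t2,whs1)}, require {in(p4,t3), truck_at(t3,portB)}
    → {in(p4,t3), truck_at(t2,whs1), truck_at(t3,portB)}
  through step 1 (drive(t2,portB,whs1)): drop {truck_at(t2,whs1)}, keep {in(p4,t3), truck_at(t3,portB)}, require {truck_at(t2,portB)}
    → {in(p4,t3), truck_at(t2,portB), truck_at(t3,portB)}

== RESULT ==
["in(p4,t3)", "truck_at(t2,portB)", "truck_at(t3,portB)"]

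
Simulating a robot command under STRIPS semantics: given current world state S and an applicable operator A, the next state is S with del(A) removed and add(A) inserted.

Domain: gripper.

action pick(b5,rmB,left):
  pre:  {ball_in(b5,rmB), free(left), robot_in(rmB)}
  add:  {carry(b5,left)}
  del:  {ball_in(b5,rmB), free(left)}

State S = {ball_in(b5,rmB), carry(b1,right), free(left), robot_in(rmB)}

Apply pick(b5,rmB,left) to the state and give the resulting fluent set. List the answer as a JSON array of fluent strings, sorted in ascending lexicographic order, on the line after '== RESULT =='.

Compute (S \ del) ∪ add:
  pre ⊆ S: {ball_in(b5,rmB), free(left), robot_in(rmB)} ⊆ S  — applicable
  S \ del = {carry(b1,right), robot_in(rmB)}
  ∪ add   = {carry(b1,right), carry(b5,left), robot_in(rmB)}

== RESULT ==
["carry(b1,right)", "carry(b5,left)", "robot_in(rmB)"]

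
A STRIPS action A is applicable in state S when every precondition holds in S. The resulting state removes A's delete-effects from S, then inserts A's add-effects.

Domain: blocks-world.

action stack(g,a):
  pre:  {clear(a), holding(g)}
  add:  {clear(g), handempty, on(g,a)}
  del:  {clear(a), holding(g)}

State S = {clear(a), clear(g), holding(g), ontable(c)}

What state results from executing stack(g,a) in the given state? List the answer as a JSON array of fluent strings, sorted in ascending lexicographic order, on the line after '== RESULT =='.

Compute (S \ del) ∪ add:
  pre ⊆ S: {clear(a), holding(g)} ⊆ S  — applicable
  S \ del = {clear(g), ontable(c)}
  ∪ add   = {clear(g), handempty, on(g,a), ontable(c)}

== RESULT ==
["clear(g)", "handempty", "on(g,a)", "ontable(c)"]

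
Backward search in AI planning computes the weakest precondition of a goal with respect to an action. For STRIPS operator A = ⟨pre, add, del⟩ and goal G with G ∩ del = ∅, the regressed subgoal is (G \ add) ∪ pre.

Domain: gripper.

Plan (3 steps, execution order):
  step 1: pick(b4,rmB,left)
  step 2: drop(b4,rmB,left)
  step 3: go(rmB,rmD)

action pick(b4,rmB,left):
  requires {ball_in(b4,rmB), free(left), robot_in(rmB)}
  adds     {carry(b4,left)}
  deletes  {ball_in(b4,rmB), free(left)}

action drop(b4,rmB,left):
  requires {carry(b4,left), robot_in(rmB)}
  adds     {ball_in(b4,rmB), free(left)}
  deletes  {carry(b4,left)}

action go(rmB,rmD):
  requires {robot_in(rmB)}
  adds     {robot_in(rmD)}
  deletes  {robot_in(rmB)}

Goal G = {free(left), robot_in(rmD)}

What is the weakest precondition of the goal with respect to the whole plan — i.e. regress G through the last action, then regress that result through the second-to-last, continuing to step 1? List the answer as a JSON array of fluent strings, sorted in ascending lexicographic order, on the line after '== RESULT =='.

Work backward from the goal:
  through step 3 (go(rmB,rmD)): drop {robot_in(rmD)}, keep {free(left)}, require {robot_in(rmB)}
    → {free(left), robot_in(rmB)}
  through step 2 (drop(b4,rmB,left)): drop {free(left)}, keep {robot_in(rmB)}, require {carry(b4,left), robot_in(rmB)}
    → {carry(b4,left), robot_in(rmB)}
  through step 1 (pick(b4,rmB,left)): drop {carry(b4,left)}, keep {robot_in(rmB)}, require {ball_in(b4,rmB), free(left), robot_in(rmB)}
    → {ball_in(b4,rmB), free(left), robot_in(rmB)}

== RESULT ==
["ball_in(b4,rmB)", "free(left)", "robot_in(rmB)"]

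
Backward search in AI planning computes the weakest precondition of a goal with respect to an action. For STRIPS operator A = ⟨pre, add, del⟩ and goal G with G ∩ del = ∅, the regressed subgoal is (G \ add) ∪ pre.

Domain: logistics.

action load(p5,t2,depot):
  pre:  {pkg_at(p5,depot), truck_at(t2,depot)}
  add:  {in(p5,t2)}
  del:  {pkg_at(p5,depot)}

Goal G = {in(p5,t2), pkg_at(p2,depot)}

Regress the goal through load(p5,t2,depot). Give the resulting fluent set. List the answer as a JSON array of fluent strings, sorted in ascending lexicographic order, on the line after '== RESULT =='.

Regress:
  G ∩ del = {}  (empty — regression defined)
  G \ add = {in(p5,t2), pkg_at(p2,depot)} \ {in(p5,t2)} = {pkg_at(p2,depot)}
  ∪ pre   = {pkg_at(p2,depot)} ∪ {pkg_at(p5,depot), truck_at(t2,depot)}
          = {pkg_at(p2,depot), pkg_at(p5,depot), truck_at(t2,depot)}

== RESULT ==
["pkg_at(p2,depot)", "pkg_at(p5,depot)", "truck_at(t2,depot)"]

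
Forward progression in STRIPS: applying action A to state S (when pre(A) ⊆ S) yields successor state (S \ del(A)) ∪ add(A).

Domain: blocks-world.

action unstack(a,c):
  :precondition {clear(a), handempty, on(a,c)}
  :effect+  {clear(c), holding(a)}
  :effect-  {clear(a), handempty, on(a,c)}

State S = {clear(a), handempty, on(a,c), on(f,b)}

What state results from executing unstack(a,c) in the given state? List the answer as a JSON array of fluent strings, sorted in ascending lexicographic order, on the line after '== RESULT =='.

Progress:
  pre ⊆ S: {clear(a), handempty, on(a,c)} ⊆ S  — applicable
  S \ del = {on(f,b)}
  ∪ add   = {clear(c), holding(a), on(f,b)}

== RESULT ==
["clear(c)", "holding(a)", "on(f,b)"]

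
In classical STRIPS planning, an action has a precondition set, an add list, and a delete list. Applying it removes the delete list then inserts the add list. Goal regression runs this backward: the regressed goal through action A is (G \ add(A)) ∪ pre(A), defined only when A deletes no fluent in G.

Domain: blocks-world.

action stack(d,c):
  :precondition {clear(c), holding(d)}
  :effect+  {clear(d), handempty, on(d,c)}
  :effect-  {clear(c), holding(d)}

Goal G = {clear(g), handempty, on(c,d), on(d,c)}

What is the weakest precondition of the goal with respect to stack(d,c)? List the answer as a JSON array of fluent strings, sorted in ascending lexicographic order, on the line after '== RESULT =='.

Regress:
  G ∩ del = {}  (empty — regression defined)
  G \ add = {clear(g), handempty, on(c,d), on(d,c)} \ {clear(d), handempty, on(d,c)} = {clear(g), on(c,d)}
  ∪ pre   = {clear(g), on(c,d)} ∪ {clear(c), holding(d)}
          = {clear(c), clear(g), holding(d), on(c,d)}

== RESULT ==
["clear(c)", "clear(g)", "holding(d)", "on(c,d)"]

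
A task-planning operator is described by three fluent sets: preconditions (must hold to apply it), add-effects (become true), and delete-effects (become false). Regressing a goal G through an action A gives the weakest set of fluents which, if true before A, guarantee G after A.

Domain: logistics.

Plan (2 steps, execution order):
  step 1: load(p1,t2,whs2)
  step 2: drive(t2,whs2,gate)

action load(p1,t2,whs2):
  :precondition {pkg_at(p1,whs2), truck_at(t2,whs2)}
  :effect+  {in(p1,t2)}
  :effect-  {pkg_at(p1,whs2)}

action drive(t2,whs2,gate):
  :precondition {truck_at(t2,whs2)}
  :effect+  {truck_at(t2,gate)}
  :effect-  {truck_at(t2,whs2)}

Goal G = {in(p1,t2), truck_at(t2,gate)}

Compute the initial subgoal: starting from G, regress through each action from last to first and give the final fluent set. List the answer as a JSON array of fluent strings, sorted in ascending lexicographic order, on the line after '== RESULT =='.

Work backward from the goal:
  through step 2 (drive(t2,whs2,gate)): drop {truck_at(t2,gate)}, keep {in(p1,t2)}, require {truck_at(t2,whs2)}
    → {in(p1,t2), truck_at(t2,whs2)}
  through step 1 (load(p1,t2,whs2)): drop {in(p1,t2)}, keep {truck_at(t2,whs2)}, require {pkg_at(p1,whs2), truck_at(t2,whs2)}
    → {pkg_at(p1,whs2), truck_at(t2,whs2)}

== RESULT ==
["pkg_at(p1,whs2)", "truck_at(t2,whs2)"]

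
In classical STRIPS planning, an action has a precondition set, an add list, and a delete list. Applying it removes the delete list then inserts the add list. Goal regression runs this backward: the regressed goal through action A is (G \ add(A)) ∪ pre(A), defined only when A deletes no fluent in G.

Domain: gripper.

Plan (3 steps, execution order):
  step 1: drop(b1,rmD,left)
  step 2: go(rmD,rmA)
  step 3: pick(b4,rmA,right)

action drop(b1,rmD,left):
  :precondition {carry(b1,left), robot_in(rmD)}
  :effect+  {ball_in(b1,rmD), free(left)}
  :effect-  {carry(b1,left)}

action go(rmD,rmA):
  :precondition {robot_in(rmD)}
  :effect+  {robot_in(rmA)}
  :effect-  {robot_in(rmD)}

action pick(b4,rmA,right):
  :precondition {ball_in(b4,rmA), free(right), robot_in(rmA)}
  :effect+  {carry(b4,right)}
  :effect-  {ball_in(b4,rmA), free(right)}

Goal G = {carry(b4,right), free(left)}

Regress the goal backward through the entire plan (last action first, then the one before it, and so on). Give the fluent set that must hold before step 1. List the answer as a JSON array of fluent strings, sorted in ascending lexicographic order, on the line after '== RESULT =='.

Work backward from the goal:
  through step 3 (pick(b4,rmA,right)): drop {carry(b4,right)}, keep {free(left)}, require {ball_in(b4,rmA), free(right), robot_in(rmA)}
    → {ball_in(b4,rmA), free(left), free(right), robot_in(rmA)}
  through step 2 (go(rmD,rmA)): drop {robot_in(rmA)}, keep {ball_in(b4,rmA), free(left), free(right)}, require {robot_in(rmD)}
    → {ball_in(b4,rmA), free(left), free(right), robot_in(rmD)}
  through step 1 (drop(b1,rmD,left)): drop {free(left)}, keep {ball_in(b4,rmA), free(right), robot_in(rmD)}, require {carry(b1,left), robot_in(rmD)}
    → {ball_in(b4,rmA), carry(b1,left), free(right), robot_in(rmD)}

== RESULT ==
["ball_in(b4,rmA)", "carry(b1,left)", "free(right)", "robot_in(rmD)"]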